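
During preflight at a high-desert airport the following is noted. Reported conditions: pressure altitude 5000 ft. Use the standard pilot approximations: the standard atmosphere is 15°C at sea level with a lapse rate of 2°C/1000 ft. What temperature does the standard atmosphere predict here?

ISA temperature = 15 − 2 × (5000/1000) = 15 − 10 = 5°C.

5°C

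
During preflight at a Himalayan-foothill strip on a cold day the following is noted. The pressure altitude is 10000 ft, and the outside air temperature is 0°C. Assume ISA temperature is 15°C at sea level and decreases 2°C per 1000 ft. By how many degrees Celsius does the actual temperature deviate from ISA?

ISA temperature at 10000 ft = 15 − 2 × (10000/1000) = -5°C.
Deviation = OAT − ISA = 0 − (-5) = +5°C.

ISA+5°C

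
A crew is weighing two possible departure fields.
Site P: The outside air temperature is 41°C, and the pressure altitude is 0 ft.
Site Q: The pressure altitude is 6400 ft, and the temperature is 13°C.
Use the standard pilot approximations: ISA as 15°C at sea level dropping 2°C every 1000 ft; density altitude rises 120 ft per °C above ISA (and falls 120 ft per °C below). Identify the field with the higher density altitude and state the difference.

Site P: ISA temp = 15°C, deviation +26°C, DA = 0 + 120 × 26 = 3120 ft.
Site Q: ISA temp = 2.2°C, deviation +10.8°C, DA = 6400 + 120 × 10.8 = 7696 ft.
Site Q is higher by 7696 − 3120 = 4576 ft.

Site Q by 4576 ft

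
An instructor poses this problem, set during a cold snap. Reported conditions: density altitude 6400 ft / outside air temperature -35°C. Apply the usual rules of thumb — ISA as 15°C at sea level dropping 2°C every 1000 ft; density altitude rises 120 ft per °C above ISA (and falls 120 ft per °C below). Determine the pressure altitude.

10000 ft

DA = PA + 120 × (OAT − (15 − 2·PA/1000)) = PA + 120·OAT − 1800 + 0.24·PA = 1.24·PA + 120·OAT − 1800.
So 1.24·PA = 6400 − 120 × (-35) + 1800 = 12400.
PA = 12400 / 1.24 = 10000 ft.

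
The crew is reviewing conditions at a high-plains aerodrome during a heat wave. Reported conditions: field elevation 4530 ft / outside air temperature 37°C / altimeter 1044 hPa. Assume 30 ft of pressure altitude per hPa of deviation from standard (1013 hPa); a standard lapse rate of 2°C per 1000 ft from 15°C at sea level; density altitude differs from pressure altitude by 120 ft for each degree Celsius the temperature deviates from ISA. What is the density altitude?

7104 ft

Pressure altitude = 4530 + (1013 − 1044) × 30 = 4530 + (-930) = 3600 ft.
ISA temperature at 3600 ft = 15 − 2 × (3600/1000) = 7.8°C.
ISA deviation = 37 − 7.8 = +29.2°C.
Density altitude = 3600 + 120 × (29.2) = 7104 ft.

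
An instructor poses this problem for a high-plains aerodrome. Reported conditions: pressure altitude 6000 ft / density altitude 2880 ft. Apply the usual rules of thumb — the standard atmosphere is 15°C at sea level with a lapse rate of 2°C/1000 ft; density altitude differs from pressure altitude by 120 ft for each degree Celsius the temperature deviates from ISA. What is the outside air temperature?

Density altitude − pressure altitude = 2880 − 6000 = -3120 ft.
At 120 ft/°C that is an ISA deviation of -3120/120 = -26°C.
ISA temperature at 6000 ft = 15 − 2 × (6000/1000) = 3°C.
OAT = ISA + deviation = 3 + (-26) = -23°C.

-23°C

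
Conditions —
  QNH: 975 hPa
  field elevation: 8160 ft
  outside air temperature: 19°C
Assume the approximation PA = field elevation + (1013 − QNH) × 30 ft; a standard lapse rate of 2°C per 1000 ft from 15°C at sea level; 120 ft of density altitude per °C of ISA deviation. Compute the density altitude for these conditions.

Pressure altitude = 8160 + (1013 − 975) × 30 = 8160 + (+1140) = 9300 ft.
ISA temperature at 9300 ft = 15 − 2 × (9300/1000) = -3.6°C.
ISA deviation = 19 − (-3.6) = +22.6°C.
Density altitude = 9300 + 120 × (22.6) = 12012 ft.

12012 ft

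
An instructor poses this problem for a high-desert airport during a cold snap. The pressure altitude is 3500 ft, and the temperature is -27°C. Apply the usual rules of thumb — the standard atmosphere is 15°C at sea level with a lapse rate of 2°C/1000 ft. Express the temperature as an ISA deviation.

ISA temperature at 3500 ft = 15 − 2 × (3500/1000) = 8°C.
Deviation = OAT − ISA = -27 − 8 = -35°C.

ISA-35°C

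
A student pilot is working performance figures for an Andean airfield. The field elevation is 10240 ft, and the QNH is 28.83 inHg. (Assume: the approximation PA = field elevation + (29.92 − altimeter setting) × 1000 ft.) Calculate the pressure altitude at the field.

Pressure correction = (29.92 − 28.83) × 1000 = +1090 ft.
Pressure altitude = 10240 + (+1090) = 11330 ft.

11330 ft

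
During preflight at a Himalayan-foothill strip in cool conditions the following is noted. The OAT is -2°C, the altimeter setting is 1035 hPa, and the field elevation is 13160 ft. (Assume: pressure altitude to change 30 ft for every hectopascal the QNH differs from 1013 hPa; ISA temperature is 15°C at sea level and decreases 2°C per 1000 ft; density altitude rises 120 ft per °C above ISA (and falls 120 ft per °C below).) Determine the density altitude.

13460 ft

Pressure altitude = 13160 + (1013 − 1035) × 30 = 13160 + (-660) = 12500 ft.
ISA temperature at 12500 ft = 15 − 2 × (12500/1000) = -10°C.
ISA deviation = -2 − (-10) = +8°C.
Density altitude = 12500 + 120 × (8) = 13460 ft.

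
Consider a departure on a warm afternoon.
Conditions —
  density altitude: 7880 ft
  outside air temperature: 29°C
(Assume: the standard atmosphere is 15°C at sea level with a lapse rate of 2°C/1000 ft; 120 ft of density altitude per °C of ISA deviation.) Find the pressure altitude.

DA = PA + 120 × (OAT − (15 − 2·PA/1000)) = PA + 120·OAT − 1800 + 0.24·PA = 1.24·PA + 120·OAT − 1800.
So 1.24·PA = 7880 − 120 × 29 + 1800 = 6200.
PA = 6200 / 1.24 = 5000 ft.

5000 ft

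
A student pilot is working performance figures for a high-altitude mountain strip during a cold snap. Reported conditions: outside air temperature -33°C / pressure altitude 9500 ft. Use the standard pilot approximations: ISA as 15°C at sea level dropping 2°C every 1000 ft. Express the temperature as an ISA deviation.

ISA temperature at 9500 ft = 15 − 2 × (9500/1000) = -4°C.
Deviation = OAT − ISA = -33 − (-4) = -29°C.

ISA-29°C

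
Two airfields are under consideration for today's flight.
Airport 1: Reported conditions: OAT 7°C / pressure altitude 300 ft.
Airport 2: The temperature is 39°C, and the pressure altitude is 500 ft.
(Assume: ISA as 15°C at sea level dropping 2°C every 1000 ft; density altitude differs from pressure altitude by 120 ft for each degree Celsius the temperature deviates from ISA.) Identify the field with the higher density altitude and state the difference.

Airport 2 by 4088 ft

Airport 1: ISA temp = 14.4°C, deviation -7.4°C, DA = 300 + 120 × (-7.4) = -588 ft.
Airport 2: ISA temp = 14°C, deviation +25°C, DA = 500 + 120 × 25 = 3500 ft.
Airport 2 is higher by 3500 − (-588) = 4088 ft.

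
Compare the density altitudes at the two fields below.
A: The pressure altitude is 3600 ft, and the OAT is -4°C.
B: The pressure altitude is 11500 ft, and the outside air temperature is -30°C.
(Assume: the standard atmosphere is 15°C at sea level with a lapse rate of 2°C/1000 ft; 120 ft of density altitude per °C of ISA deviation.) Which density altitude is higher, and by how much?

A: ISA temp = 7.8°C, deviation -11.8°C, DA = 3600 + 120 × (-11.8) = 2184 ft.
B: ISA temp = -8°C, deviation -22°C, DA = 11500 + 120 × (-22) = 8860 ft.
B is higher by 8860 − 2184 = 6676 ft.

B by 6676 ft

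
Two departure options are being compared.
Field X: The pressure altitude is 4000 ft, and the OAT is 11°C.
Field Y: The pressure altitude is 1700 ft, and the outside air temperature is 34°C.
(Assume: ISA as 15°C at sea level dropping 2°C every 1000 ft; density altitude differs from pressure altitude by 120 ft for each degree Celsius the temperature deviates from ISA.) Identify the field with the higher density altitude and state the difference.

Field X: ISA temp = 7°C, deviation +4°C, DA = 4000 + 120 × 4 = 4480 ft.
Field Y: ISA temp = 11.6°C, deviation +22.4°C, DA = 1700 + 120 × 22.4 = 4388 ft.
Field X is higher by 4480 − 4388 = 92 ft.

Field X by 92 ft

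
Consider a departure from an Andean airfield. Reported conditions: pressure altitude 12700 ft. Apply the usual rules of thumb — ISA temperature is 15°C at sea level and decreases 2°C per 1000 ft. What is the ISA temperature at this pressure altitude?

ISA temperature = 15 − 2 × (12700/1000) = 15 − 25.4 = -10.4°C.

-10.4°C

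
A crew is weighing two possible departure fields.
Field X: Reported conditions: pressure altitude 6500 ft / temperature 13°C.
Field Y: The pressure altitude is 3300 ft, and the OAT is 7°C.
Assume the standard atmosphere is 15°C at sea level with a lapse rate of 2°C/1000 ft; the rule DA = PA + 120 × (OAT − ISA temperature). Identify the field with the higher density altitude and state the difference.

Field X: ISA temp = 2°C, deviation +11°C, DA = 6500 + 120 × 11 = 7820 ft.
Field Y: ISA temp = 8.4°C, deviation -1.4°C, DA = 3300 + 120 × (-1.4) = 3132 ft.
Field X is higher by 7820 − 3132 = 4688 ft.

Field X by 4688 ft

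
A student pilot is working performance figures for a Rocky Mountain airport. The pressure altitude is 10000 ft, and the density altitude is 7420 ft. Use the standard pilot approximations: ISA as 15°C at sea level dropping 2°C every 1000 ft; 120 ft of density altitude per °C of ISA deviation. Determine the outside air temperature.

-26.5°C

Density altitude − pressure altitude = 7420 − 10000 = -2580 ft.
At 120 ft/°C that is an ISA deviation of -2580/120 = -21.5°C.
ISA temperature at 10000 ft = 15 − 2 × (10000/1000) = -5°C.
OAT = ISA + deviation = -5 + (-21.5) = -26.5°C.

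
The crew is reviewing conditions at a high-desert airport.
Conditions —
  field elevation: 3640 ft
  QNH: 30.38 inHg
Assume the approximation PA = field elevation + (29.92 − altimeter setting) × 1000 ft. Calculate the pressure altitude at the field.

3180 ft

Pressure correction = (29.92 − 30.38) × 1000 = -460 ft.
Pressure altitude = 3640 + (-460) = 3180 ft.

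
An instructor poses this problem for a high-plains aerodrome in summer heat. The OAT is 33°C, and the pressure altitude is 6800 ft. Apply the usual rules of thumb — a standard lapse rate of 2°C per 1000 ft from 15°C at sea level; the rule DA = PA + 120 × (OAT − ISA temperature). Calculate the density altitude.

10592 ft

ISA temperature at 6800 ft = 15 − 2 × (6800/1000) = 1.4°C.
ISA deviation = 33 − 1.4 = +31.6°C.
Density altitude = 6800 + 120 × (31.6) = 6800 + (+3792) = 10592 ft.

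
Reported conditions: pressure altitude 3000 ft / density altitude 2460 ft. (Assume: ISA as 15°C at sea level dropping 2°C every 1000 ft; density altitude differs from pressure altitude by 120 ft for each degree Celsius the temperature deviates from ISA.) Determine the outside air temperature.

4.5°C

Density altitude − pressure altitude = 2460 − 3000 = -540 ft.
At 120 ft/°C that is an ISA deviation of -540/120 = -4.5°C.
ISA temperature at 3000 ft = 15 − 2 × (3000/1000) = 9°C.
OAT = ISA + deviation = 9 + (-4.5) = 4.5°C.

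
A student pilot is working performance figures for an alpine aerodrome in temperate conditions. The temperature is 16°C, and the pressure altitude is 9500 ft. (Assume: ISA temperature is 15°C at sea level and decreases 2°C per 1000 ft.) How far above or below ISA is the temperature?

ISA+20°C

ISA temperature at 9500 ft = 15 − 2 × (9500/1000) = -4°C.
Deviation = OAT − ISA = 16 − (-4) = +20°C.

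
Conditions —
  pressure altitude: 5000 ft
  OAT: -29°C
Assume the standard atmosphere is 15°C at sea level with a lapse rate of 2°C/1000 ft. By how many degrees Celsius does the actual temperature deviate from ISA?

ISA temperature at 5000 ft = 15 − 2 × (5000/1000) = 5°C.
Deviation = OAT − ISA = -29 − 5 = -34°C.

ISA-34°C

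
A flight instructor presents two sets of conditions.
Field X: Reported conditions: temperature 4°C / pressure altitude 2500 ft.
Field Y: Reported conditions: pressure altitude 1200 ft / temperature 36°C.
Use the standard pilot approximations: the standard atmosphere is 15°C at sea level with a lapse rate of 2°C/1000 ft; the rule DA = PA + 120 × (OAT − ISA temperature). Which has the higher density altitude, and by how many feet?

Field X: ISA temp = 10°C, deviation -6°C, DA = 2500 + 120 × (-6) = 1780 ft.
Field Y: ISA temp = 12.6°C, deviation +23.4°C, DA = 1200 + 120 × 23.4 = 4008 ft.
Field Y is higher by 4008 − 1780 = 2228 ft.

Field Y by 2228 ft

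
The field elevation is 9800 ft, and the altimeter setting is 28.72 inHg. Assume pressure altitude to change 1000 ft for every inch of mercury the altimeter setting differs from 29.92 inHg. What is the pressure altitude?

Pressure correction = (29.92 − 28.72) × 1000 = +1200 ft.
Pressure altitude = 9800 + (+1200) = 11000 ft.

11000 ft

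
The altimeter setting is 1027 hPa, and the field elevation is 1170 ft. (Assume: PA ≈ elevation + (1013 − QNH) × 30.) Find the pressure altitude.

750 ft

Pressure correction = (1013 − 1027) × 30 = -420 ft.
Pressure altitude = 1170 + (-420) = 750 ft.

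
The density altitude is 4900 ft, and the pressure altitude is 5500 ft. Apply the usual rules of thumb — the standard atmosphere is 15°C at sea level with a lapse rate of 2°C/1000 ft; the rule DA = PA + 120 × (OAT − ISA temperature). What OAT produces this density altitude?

-1°C

Density altitude − pressure altitude = 4900 − 5500 = -600 ft.
At 120 ft/°C that is an ISA deviation of -600/120 = -5°C.
ISA temperature at 5500 ft = 15 − 2 × (5500/1000) = 4°C.
OAT = ISA + deviation = 4 + (-5) = -1°C.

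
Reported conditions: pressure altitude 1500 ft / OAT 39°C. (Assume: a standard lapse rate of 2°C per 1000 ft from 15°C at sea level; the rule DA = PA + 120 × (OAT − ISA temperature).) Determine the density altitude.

ISA temperature at 1500 ft = 15 − 2 × (1500/1000) = 12°C.
ISA deviation = 39 − 12 = +27°C.
Density altitude = 1500 + 120 × (27) = 1500 + (+3240) = 4740 ft.

4740 ft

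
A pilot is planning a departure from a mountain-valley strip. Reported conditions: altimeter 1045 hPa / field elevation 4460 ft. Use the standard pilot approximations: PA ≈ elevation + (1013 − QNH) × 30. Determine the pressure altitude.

3500 ft

Pressure correction = (1013 − 1045) × 30 = -960 ft.
Pressure altitude = 4460 + (-960) = 3500 ft.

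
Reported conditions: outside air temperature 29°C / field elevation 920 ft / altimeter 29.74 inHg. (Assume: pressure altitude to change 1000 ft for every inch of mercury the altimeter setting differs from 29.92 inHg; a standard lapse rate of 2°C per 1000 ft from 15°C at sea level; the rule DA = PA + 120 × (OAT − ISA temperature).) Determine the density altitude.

Pressure altitude = 920 + (29.92 − 29.74) × 1000 = 920 + (+180) = 1100 ft.
ISA temperature at 1100 ft = 15 − 2 × (1100/1000) = 12.8°C.
ISA deviation = 29 − 12.8 = +16.2°C.
Density altitude = 1100 + 120 × (16.2) = 3044 ft.

3044 ft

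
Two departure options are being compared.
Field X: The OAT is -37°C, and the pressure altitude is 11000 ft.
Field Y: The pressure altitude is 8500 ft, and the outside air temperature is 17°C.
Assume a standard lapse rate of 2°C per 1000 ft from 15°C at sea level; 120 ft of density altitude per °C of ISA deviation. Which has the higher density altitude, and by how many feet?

Field Y by 3380 ft

Field X: ISA temp = -7°C, deviation -30°C, DA = 11000 + 120 × (-30) = 7400 ft.
Field Y: ISA temp = -2°C, deviation +19°C, DA = 8500 + 120 × 19 = 10780 ft.
Field Y is higher by 10780 − 7400 = 3380 ft.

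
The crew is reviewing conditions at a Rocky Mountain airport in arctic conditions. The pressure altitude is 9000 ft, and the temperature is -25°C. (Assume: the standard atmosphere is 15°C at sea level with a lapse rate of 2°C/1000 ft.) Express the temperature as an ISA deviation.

ISA-22°C

ISA temperature at 9000 ft = 15 − 2 × (9000/1000) = -3°C.
Deviation = OAT − ISA = -25 − (-3) = -22°C.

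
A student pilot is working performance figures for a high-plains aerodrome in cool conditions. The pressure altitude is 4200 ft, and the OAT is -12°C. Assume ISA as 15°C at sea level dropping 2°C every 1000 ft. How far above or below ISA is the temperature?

ISA temperature at 4200 ft = 15 − 2 × (4200/1000) = 6.6°C.
Deviation = OAT − ISA = -12 − 6.6 = -18.6°C.

ISA-18.6°C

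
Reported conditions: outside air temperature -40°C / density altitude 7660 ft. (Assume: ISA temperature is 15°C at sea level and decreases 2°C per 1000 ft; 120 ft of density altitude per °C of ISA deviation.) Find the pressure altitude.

DA = PA + 120 × (OAT − (15 − 2·PA/1000)) = PA + 120·OAT − 1800 + 0.24·PA = 1.24·PA + 120·OAT − 1800.
So 1.24·PA = 7660 − 120 × (-40) + 1800 = 14260.
PA = 14260 / 1.24 = 11500 ft.

11500 ft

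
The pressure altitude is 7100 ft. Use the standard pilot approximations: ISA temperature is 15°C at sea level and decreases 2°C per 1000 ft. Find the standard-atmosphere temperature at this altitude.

0.8°C

ISA temperature = 15 − 2 × (7100/1000) = 15 − 14.2 = 0.8°C.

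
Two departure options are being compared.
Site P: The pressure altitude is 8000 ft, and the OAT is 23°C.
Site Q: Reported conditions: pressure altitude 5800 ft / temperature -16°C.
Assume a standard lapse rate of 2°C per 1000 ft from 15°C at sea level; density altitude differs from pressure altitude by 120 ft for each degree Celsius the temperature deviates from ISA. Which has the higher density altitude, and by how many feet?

Site P: ISA temp = -1°C, deviation +24°C, DA = 8000 + 120 × 24 = 10880 ft.
Site Q: ISA temp = 3.4°C, deviation -19.4°C, DA = 5800 + 120 × (-19.4) = 3472 ft.
Site P is higher by 10880 − 3472 = 7408 ft.

Site P by 7408 ft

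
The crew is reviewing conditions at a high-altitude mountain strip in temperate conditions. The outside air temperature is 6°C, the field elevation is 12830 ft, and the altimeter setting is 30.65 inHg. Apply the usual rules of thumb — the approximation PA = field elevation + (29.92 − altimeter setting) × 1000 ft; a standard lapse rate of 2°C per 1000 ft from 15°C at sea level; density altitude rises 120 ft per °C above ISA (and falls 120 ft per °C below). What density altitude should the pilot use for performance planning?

13924 ft

Pressure altitude = 12830 + (29.92 − 30.65) × 1000 = 12830 + (-730) = 12100 ft.
ISA temperature at 12100 ft = 15 − 2 × (12100/1000) = -9.2°C.
ISA deviation = 6 − (-9.2) = +15.2°C.
Density altitude = 12100 + 120 × (15.2) = 13924 ft.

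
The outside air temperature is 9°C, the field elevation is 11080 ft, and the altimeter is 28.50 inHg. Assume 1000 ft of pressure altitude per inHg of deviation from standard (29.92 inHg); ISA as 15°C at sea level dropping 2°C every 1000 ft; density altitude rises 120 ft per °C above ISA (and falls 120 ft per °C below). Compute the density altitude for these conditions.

14780 ft

Pressure altitude = 11080 + (29.92 − 28.50) × 1000 = 11080 + (+1420) = 12500 ft.
ISA temperature at 12500 ft = 15 − 2 × (12500/1000) = -10°C.
ISA deviation = 9 − (-10) = +19°C.
Density altitude = 12500 + 120 × (19) = 14780 ft.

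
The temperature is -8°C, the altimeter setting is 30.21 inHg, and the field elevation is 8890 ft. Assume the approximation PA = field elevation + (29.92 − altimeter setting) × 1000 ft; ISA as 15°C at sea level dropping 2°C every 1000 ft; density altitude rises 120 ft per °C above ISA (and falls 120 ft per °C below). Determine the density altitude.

Pressure altitude = 8890 + (29.92 − 30.21) × 1000 = 8890 + (-290) = 8600 ft.
ISA temperature at 8600 ft = 15 − 2 × (8600/1000) = -2.2°C.
ISA deviation = -8 − (-2.2) = -5.8°C.
Density altitude = 8600 + 120 × (-5.8) = 7904 ft.

7904 ft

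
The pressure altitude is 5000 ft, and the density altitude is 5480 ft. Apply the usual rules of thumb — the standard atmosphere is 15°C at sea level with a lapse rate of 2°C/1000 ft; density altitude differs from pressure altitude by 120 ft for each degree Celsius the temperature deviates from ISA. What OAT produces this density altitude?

9°C

Density altitude − pressure altitude = 5480 − 5000 = +480 ft.
At 120 ft/°C that is an ISA deviation of 480/120 = +4°C.
ISA temperature at 5000 ft = 15 − 2 × (5000/1000) = 5°C.
OAT = ISA + deviation = 5 + (+4) = 9°C.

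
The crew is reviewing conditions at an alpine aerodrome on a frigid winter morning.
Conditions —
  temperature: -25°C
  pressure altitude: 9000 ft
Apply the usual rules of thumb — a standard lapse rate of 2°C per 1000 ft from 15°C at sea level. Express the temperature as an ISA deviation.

ISA-22°C

ISA temperature at 9000 ft = 15 − 2 × (9000/1000) = -3°C.
Deviation = OAT − ISA = -25 − (-3) = -22°C.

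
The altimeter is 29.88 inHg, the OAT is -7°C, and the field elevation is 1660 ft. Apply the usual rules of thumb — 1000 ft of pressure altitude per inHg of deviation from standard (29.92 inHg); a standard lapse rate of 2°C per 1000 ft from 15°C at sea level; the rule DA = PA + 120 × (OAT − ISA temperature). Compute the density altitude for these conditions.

-532 ft

Pressure altitude = 1660 + (29.92 − 29.88) × 1000 = 1660 + (+40) = 1700 ft.
ISA temperature at 1700 ft = 15 − 2 × (1700/1000) = 11.6°C.
ISA deviation = -7 − 11.6 = -18.6°C.
Density altitude = 1700 + 120 × (-18.6) = -532 ft.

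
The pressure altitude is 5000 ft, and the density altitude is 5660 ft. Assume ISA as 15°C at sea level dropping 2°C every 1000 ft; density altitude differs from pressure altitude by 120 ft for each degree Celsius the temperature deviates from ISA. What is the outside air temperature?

Density altitude − pressure altitude = 5660 − 5000 = +660 ft.
At 120 ft/°C that is an ISA deviation of 660/120 = +5.5°C.
ISA temperature at 5000 ft = 15 − 2 × (5000/1000) = 5°C.
OAT = ISA + deviation = 5 + (+5.5) = 10.5°C.

10.5°C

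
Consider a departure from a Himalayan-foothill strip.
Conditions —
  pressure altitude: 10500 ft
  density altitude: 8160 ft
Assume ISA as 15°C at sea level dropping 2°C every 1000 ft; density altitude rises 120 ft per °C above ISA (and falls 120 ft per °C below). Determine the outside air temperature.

Density altitude − pressure altitude = 8160 − 10500 = -2340 ft.
At 120 ft/°C that is an ISA deviation of -2340/120 = -19.5°C.
ISA temperature at 10500 ft = 15 − 2 × (10500/1000) = -6°C.
OAT = ISA + deviation = -6 + (-19.5) = -25.5°C.

-25.5°C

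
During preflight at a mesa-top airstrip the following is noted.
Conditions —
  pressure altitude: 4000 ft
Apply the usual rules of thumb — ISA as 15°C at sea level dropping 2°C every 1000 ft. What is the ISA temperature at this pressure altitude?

ISA temperature = 15 − 2 × (4000/1000) = 15 − 8 = 7°C.

7°C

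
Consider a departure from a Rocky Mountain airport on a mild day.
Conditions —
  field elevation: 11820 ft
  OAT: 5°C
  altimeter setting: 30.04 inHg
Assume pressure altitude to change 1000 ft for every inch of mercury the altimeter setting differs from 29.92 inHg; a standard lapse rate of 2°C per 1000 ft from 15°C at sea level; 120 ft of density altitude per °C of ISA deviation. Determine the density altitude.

Pressure altitude = 11820 + (29.92 − 30.04) × 1000 = 11820 + (-120) = 11700 ft.
ISA temperature at 11700 ft = 15 − 2 × (11700/1000) = -8.4°C.
ISA deviation = 5 − (-8.4) = +13.4°C.
Density altitude = 11700 + 120 × (13.4) = 13308 ft.

13308 ft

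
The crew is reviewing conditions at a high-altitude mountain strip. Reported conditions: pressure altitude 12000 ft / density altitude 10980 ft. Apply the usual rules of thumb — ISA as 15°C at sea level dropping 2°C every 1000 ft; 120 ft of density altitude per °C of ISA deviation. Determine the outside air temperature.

-17.5°C

Density altitude − pressure altitude = 10980 − 12000 = -1020 ft.
At 120 ft/°C that is an ISA deviation of -1020/120 = -8.5°C.
ISA temperature at 12000 ft = 15 − 2 × (12000/1000) = -9°C.
OAT = ISA + deviation = -9 + (-8.5) = -17.5°C.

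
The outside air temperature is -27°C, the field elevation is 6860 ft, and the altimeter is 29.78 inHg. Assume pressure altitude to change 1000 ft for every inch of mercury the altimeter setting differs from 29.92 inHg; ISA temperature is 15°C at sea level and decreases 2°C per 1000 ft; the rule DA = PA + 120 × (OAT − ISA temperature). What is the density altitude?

Pressure altitude = 6860 + (29.92 − 29.78) × 1000 = 6860 + (+140) = 7000 ft.
ISA temperature at 7000 ft = 15 − 2 × (7000/1000) = 1°C.
ISA deviation = -27 − 1 = -28°C.
Density altitude = 7000 + 120 × (-28) = 3640 ft.

3640 ft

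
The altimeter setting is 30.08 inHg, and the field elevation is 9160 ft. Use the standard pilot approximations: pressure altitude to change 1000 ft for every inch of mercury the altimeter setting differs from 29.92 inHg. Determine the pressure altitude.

9000 ft

Pressure correction = (29.92 − 30.08) × 1000 = -160 ft.
Pressure altitude = 9160 + (-160) = 9000 ft.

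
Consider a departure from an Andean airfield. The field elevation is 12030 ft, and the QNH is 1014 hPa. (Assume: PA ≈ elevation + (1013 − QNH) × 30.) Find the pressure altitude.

Pressure correction = (1013 − 1014) × 30 = -30 ft.
Pressure altitude = 12030 + (-30) = 12000 ft.

12000 ft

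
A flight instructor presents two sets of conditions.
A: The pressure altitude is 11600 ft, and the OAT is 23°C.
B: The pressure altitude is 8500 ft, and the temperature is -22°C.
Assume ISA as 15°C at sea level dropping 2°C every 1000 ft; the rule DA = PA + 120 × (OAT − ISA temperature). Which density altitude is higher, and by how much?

A: ISA temp = -8.2°C, deviation +31.2°C, DA = 11600 + 120 × 31.2 = 15344 ft.
B: ISA temp = -2°C, deviation -20°C, DA = 8500 + 120 × (-20) = 6100 ft.
A is higher by 15344 − 6100 = 9244 ft.

A by 9244 ft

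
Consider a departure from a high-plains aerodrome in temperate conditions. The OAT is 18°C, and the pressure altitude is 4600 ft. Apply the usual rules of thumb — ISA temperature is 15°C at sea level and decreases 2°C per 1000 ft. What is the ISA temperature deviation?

ISA temperature at 4600 ft = 15 − 2 × (4600/1000) = 5.8°C.
Deviation = OAT − ISA = 18 − 5.8 = +12.2°C.

ISA+12.2°C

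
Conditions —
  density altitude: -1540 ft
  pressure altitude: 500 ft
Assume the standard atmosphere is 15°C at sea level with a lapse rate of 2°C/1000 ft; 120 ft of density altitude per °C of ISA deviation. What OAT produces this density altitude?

Density altitude − pressure altitude = -1540 − 500 = -2040 ft.
At 120 ft/°C that is an ISA deviation of -2040/120 = -17°C.
ISA temperature at 500 ft = 15 − 2 × (500/1000) = 14°C.
OAT = ISA + deviation = 14 + (-17) = -3°C.

-3°C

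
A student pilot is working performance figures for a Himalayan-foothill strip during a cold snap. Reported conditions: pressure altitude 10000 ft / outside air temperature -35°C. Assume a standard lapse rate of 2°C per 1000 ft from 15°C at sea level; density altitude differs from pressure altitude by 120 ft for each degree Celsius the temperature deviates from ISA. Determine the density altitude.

ISA temperature at 10000 ft = 15 − 2 × (10000/1000) = -5°C.
ISA deviation = -35 − (-5) = -30°C.
Density altitude = 10000 + 120 × (-30) = 10000 + (-3600) = 6400 ft.

6400 ft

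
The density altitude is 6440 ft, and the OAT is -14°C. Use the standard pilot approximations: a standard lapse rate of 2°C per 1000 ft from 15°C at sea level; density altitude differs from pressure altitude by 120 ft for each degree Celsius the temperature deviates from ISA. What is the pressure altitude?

8000 ft

DA = PA + 120 × (OAT − (15 − 2·PA/1000)) = PA + 120·OAT − 1800 + 0.24·PA = 1.24·PA + 120·OAT − 1800.
So 1.24·PA = 6440 − 120 × (-14) + 1800 = 9920.
PA = 9920 / 1.24 = 8000 ft.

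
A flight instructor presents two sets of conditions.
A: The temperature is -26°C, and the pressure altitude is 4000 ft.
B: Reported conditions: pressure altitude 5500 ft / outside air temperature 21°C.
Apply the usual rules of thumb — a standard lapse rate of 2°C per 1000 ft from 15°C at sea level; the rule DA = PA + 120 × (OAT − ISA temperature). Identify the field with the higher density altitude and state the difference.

A: ISA temp = 7°C, deviation -33°C, DA = 4000 + 120 × (-33) = 40 ft.
B: ISA temp = 4°C, deviation +17°C, DA = 5500 + 120 × 17 = 7540 ft.
B is higher by 7540 − 40 = 7500 ft.

B by 7500 ft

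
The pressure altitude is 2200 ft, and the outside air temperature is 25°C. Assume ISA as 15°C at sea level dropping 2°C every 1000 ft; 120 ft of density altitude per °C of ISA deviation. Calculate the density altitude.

ISA temperature at 2200 ft = 15 − 2 × (2200/1000) = 10.6°C.
ISA deviation = 25 − 10.6 = +14.4°C.
Density altitude = 2200 + 120 × (14.4) = 2200 + (+1728) = 3928 ft.

3928 ft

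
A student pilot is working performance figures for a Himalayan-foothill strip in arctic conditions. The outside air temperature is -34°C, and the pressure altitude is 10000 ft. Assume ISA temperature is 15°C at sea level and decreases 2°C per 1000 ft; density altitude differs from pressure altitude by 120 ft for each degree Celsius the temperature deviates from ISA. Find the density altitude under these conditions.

6520 ft

ISA temperature at 10000 ft = 15 − 2 × (10000/1000) = -5°C.
ISA deviation = -34 − (-5) = -29°C.
Density altitude = 10000 + 120 × (-29) = 10000 + (-3480) = 6520 ft.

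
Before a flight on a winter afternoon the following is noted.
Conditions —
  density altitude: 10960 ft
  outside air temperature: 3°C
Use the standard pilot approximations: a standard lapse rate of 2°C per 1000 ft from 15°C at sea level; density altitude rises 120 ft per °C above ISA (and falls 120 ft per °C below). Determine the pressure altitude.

DA = PA + 120 × (OAT − (15 − 2·PA/1000)) = PA + 120·OAT − 1800 + 0.24·PA = 1.24·PA + 120·OAT − 1800.
So 1.24·PA = 10960 − 120 × 3 + 1800 = 12400.
PA = 12400 / 1.24 = 10000 ft.

10000 ft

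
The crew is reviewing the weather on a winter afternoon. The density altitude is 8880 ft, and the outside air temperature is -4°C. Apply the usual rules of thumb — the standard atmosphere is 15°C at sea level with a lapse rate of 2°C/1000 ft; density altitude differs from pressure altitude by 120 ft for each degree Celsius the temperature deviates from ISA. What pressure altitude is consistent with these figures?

9000 ft

DA = PA + 120 × (OAT − (15 − 2·PA/1000)) = PA + 120·OAT − 1800 + 0.24·PA = 1.24·PA + 120·OAT − 1800.
So 1.24·PA = 8880 − 120 × (-4) + 1800 = 11160.
PA = 11160 / 1.24 = 9000 ft.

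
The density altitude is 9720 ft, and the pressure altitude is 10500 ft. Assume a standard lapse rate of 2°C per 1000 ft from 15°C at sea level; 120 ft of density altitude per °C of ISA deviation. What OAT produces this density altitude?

Density altitude − pressure altitude = 9720 − 10500 = -780 ft.
At 120 ft/°C that is an ISA deviation of -780/120 = -6.5°C.
ISA temperature at 10500 ft = 15 − 2 × (10500/1000) = -6°C.
OAT = ISA + deviation = -6 + (-6.5) = -12.5°C.

-12.5°C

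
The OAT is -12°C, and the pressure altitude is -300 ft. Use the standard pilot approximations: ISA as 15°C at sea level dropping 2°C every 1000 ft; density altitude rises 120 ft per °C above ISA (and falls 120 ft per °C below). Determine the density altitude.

ISA temperature at -300 ft = 15 − 2 × (-300/1000) = 15.6°C.
ISA deviation = -12 − 15.6 = -27.6°C.
Density altitude = -300 + 120 × (-27.6) = -300 + (-3312) = -3612 ft.

-3612 ft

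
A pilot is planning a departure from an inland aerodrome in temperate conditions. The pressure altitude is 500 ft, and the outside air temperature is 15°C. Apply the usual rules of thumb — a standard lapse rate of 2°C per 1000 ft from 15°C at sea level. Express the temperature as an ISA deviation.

ISA+1°C

ISA temperature at 500 ft = 15 − 2 × (500/1000) = 14°C.
Deviation = OAT − ISA = 15 − 14 = +1°C.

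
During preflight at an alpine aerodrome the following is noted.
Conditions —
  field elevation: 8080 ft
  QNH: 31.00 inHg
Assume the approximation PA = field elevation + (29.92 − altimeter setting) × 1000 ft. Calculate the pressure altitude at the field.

Pressure correction = (29.92 − 31.00) × 1000 = -1080 ft.
Pressure altitude = 8080 + (-1080) = 7000 ft.

7000 ft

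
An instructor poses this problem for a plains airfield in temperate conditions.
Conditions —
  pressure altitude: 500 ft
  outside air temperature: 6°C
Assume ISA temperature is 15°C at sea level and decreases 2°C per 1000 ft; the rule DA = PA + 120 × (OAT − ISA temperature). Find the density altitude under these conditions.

ISA temperature at 500 ft = 15 − 2 × (500/1000) = 14°C.
ISA deviation = 6 − 14 = -8°C.
Density altitude = 500 + 120 × (-8) = 500 + (-960) = -460 ft.

-460 ft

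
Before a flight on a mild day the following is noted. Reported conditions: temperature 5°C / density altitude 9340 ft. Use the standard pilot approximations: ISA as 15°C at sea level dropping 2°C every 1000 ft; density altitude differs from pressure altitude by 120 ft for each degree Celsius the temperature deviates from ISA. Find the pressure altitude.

8500 ft

DA = PA + 120 × (OAT − (15 − 2·PA/1000)) = PA + 120·OAT − 1800 + 0.24·PA = 1.24·PA + 120·OAT − 1800.
So 1.24·PA = 9340 − 120 × 5 + 1800 = 10540.
PA = 10540 / 1.24 = 8500 ft.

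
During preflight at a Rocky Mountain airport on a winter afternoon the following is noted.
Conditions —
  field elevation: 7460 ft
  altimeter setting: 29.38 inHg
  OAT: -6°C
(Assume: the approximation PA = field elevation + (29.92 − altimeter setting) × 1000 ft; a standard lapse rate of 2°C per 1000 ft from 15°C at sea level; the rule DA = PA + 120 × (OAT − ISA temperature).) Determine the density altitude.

Pressure altitude = 7460 + (29.92 − 29.38) × 1000 = 7460 + (+540) = 8000 ft.
ISA temperature at 8000 ft = 15 − 2 × (8000/1000) = -1°C.
ISA deviation = -6 − (-1) = -5°C.
Density altitude = 8000 + 120 × (-5) = 7400 ft.

7400 ft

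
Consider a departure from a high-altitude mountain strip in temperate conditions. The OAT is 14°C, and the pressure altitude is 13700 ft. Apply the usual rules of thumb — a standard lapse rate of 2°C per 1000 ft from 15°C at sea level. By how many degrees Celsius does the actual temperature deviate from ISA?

ISA temperature at 13700 ft = 15 − 2 × (13700/1000) = -12.4°C.
Deviation = OAT − ISA = 14 − (-12.4) = +26.4°C.

ISA+26.4°C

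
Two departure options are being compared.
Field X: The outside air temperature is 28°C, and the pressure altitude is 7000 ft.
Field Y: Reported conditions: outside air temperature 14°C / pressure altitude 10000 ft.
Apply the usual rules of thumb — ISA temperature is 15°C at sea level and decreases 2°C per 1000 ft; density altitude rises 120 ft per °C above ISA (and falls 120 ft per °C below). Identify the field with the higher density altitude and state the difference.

Field Y by 2040 ft

Field X: ISA temp = 1°C, deviation +27°C, DA = 7000 + 120 × 27 = 10240 ft.
Field Y: ISA temp = -5°C, deviation +19°C, DA = 10000 + 120 × 19 = 12280 ft.
Field Y is higher by 12280 − 10240 = 2040 ft.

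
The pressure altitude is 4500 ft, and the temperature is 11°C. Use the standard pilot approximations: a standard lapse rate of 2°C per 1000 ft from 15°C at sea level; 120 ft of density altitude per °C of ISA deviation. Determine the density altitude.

5100 ft

ISA temperature at 4500 ft = 15 − 2 × (4500/1000) = 6°C.
ISA deviation = 11 − 6 = +5°C.
Density altitude = 4500 + 120 × (5) = 4500 + (+600) = 5100 ft.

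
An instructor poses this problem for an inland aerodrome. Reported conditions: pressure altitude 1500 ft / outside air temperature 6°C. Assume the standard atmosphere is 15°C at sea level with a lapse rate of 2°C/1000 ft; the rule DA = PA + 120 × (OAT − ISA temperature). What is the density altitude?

ISA temperature at 1500 ft = 15 − 2 × (1500/1000) = 12°C.
ISA deviation = 6 − 12 = -6°C.
Density altitude = 1500 + 120 × (-6) = 1500 + (-720) = 780 ft.

780 ft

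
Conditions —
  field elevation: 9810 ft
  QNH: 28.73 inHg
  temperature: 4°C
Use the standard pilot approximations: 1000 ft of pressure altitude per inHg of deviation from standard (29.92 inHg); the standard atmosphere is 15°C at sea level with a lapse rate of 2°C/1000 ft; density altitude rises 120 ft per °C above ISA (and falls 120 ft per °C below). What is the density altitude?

12320 ft

Pressure altitude = 9810 + (29.92 − 28.73) × 1000 = 9810 + (+1190) = 11000 ft.
ISA temperature at 11000 ft = 15 − 2 × (11000/1000) = -7°C.
ISA deviation = 4 − (-7) = +11°C.
Density altitude = 11000 + 120 × (11) = 12320 ft.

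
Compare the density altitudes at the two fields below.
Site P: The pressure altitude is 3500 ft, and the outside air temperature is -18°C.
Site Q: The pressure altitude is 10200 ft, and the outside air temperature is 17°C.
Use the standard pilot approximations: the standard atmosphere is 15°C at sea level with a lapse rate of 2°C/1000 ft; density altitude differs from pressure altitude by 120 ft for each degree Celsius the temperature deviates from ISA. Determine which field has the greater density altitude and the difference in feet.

Site P: ISA temp = 8°C, deviation -26°C, DA = 3500 + 120 × (-26) = 380 ft.
Site Q: ISA temp = -5.4°C, deviation +22.4°C, DA = 10200 + 120 × 22.4 = 12888 ft.
Site Q is higher by 12888 − 380 = 12508 ft.

Site Q by 12508 ft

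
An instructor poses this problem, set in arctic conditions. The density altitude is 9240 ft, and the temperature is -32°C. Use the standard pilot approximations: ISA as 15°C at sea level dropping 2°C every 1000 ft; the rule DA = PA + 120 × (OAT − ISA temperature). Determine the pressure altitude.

DA = PA + 120 × (OAT − (15 − 2·PA/1000)) = PA + 120·OAT − 1800 + 0.24·PA = 1.24·PA + 120·OAT − 1800.
So 1.24·PA = 9240 − 120 × (-32) + 1800 = 14880.
PA = 14880 / 1.24 = 12000 ft.

12000 ft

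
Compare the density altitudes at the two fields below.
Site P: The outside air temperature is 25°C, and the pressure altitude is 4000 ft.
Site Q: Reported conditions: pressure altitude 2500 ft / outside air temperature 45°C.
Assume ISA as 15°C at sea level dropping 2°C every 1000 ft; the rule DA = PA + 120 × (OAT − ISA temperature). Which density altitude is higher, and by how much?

Site Q by 540 ft

Site P: ISA temp = 7°C, deviation +18°C, DA = 4000 + 120 × 18 = 6160 ft.
Site Q: ISA temp = 10°C, deviation +35°C, DA = 2500 + 120 × 35 = 6700 ft.
Site Q is higher by 6700 − 6160 = 540 ft.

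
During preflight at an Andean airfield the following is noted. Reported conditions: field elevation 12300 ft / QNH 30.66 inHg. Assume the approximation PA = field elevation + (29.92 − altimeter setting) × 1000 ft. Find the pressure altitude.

11560 ft

Pressure correction = (29.92 − 30.66) × 1000 = -740 ft.
Pressure altitude = 12300 + (-740) = 11560 ft.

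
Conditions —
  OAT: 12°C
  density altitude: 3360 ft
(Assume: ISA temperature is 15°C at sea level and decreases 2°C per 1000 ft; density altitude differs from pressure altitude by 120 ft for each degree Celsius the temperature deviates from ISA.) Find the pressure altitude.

DA = PA + 120 × (OAT − (15 − 2·PA/1000)) = PA + 120·OAT − 1800 + 0.24·PA = 1.24·PA + 120·OAT − 1800.
So 1.24·PA = 3360 − 120 × 12 + 1800 = 3720.
PA = 3720 / 1.24 = 3000 ft.

3000 ft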